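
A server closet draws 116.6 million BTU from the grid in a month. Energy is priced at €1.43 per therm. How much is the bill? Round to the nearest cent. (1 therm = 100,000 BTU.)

116.6 million BTU × (10 therm/million BTU) = 1,166 therm
Cost = 1,166 therm × €1.43/therm = €1,667.38

€1667.38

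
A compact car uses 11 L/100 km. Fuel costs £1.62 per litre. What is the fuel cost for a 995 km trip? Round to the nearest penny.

£177.31

Fuel = 11 L/100 km × 995 km / 100 = 109.5 L
Cost = 109.5 L × £1.62/L = £177.31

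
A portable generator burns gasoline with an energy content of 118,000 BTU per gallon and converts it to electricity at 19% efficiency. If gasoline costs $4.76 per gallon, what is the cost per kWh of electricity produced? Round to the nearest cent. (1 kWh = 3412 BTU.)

$0.72

Electrical output per gallon = 118,000 BTU × 0.19 / 3412 BTU/kWh = 6.571 kWh
Cost per kWh = $4.76 / 6.571 kWh = $0.724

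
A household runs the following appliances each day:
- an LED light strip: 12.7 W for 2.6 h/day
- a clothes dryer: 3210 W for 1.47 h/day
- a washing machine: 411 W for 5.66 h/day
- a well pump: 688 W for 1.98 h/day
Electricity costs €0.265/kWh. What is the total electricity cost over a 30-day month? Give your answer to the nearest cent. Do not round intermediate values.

€67.10

LED light strip: 12.7 W × 2.6 h × 30 d = 991 Wh = 0.9906 kWh
clothes dryer: 3210 W × 1.47 h × 30 d = 141,561 Wh = 141.6 kWh
washing machine: 411 W × 5.66 h × 30 d = 69,788 Wh = 69.79 kWh
well pump: 688 W × 1.98 h × 30 d = 40,867 Wh = 40.87 kWh
Total energy = 0.9906 + 141.6 + 69.79 + 40.87 = 253.2 kWh
Cost = 253.2 kWh × €0.265 = €67.10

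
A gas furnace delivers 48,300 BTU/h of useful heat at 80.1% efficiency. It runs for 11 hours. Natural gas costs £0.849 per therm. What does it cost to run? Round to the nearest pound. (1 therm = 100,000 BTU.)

£6

Heat delivered = 48,300 BTU/h × 11 h = 531,300 BTU
Gas input = 531,300 / 0.801 = 663,296 BTU
= 663,296 / 100,000 = 6.633 therm
Cost = 6.633 × £0.849/therm = £5.63 ≈ £6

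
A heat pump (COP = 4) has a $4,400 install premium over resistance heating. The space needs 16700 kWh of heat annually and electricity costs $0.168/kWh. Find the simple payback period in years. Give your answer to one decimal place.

Resistance: 16700 kWh × $0.168 = $2,805.60/yr
Heat pump: 16700 / 4 = 4175 kWh in → × $0.168 = $701.40/yr
Annual savings = $2,104.20
Payback = $4,400 / $2,104.20 = 2.09 years

2.1 years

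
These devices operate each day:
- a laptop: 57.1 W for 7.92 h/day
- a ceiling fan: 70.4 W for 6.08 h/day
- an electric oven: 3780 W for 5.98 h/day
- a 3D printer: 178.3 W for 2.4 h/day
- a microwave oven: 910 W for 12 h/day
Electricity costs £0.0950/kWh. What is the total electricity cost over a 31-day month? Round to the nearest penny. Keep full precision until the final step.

£102.58

laptop: 57.1 W × 7.92 h × 31 d = 14,019 Wh = 14.02 kWh
ceiling fan: 70.4 W × 6.08 h × 31 d = 13,269 Wh = 13.27 kWh
electric oven: 3780 W × 5.98 h × 31 d = 700,736 Wh = 700.7 kWh
3D printer: 178.3 W × 2.4 h × 31 d = 13,266 Wh = 13.27 kWh
microwave oven: 910 W × 12 h × 31 d = 338,520 Wh = 338.5 kWh
Total energy = 14.02 + 13.27 + 700.7 + 13.27 + 338.5 = 1,080 kWh
Cost = 1,080 kWh × £0.0950 = £102.58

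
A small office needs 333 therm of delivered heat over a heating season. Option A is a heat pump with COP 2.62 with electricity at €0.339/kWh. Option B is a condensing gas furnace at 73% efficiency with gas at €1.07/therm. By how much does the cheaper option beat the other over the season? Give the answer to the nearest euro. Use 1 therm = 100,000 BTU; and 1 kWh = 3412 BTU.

€775

Heat load = 333 therm × 100,000 = 33,300,000 BTU
Gas: input = 33,300,000 / 0.73 = 45,616,438 BTU = 456.2 therm → 456.2 × €1.07 = €488.10
Heat pump: 33,300,000 BTU / 3412 = 9,760 kWh heat; / 2.62 = 3,725 kWh in → × €0.339 = €1,262.80
Difference = |€488.10 − €1,262.80| = €774.70 ≈ €775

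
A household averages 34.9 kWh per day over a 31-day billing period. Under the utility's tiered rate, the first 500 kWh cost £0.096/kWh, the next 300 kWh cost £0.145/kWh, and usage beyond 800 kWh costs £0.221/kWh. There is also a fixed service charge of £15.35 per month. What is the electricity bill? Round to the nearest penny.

Usage = 34.9 kWh/day × 31 days = 1081.9 kWh
First 500 kWh × £0.096 = £48.00
Next 300 kWh × £0.145 = £43.50
Remaining 281.9 kWh × £0.221 = £62.30
Energy charge = £153.80; + service £15.35 = £169.15

£169.15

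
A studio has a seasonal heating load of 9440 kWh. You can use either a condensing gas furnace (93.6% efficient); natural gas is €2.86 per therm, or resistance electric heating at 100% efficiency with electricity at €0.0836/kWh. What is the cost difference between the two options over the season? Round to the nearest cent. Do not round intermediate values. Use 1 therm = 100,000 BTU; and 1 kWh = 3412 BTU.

€194.99

Heat load = 9440 kWh × 3412 = 32,209,280 BTU
Gas: input = 32,209,280 / 0.936 = 34,411,624 BTU = 344.1 therm → 344.1 × €2.86 = €984.17
Electric: 32,209,280 BTU / 3412 = 9,440 kWh → × €0.0836 = €789.18
Difference = |€984.17 − €789.18| = €194.99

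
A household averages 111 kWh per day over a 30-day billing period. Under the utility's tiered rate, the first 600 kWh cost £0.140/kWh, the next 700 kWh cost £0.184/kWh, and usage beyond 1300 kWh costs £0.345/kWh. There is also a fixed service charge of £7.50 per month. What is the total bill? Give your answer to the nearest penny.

£920.65

Usage = 111 kWh/day × 30 days = 3330 kWh
First 600 kWh × £0.140 = £84.00
Next 700 kWh × £0.184 = £128.80
Remaining 2030 kWh × £0.345 = £700.35
Energy charge = £913.15; + service £7.50 = £920.65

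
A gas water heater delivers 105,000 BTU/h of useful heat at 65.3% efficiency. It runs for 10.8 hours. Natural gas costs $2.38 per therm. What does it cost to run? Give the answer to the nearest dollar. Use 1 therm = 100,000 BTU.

$41

Heat delivered = 105,000 BTU/h × 10.8 h = 1,134,000 BTU
Gas input = 1,134,000 / 0.653 = 1,736,600 BTU
= 1,736,600 / 100,000 = 17.37 therm
Cost = 17.37 × $2.38/therm = $41.33 ≈ $41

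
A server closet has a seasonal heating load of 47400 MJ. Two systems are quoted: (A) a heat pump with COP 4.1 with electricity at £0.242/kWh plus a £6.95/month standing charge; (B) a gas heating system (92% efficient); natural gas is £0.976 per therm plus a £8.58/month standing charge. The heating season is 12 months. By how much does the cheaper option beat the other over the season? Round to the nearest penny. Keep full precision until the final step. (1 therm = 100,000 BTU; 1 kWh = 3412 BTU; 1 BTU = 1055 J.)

Heat load = 47400 MJ = 47,400,000,000 J / 1055 = 44,928,910 BTU
Gas: input = 44,928,910 / 0.92 = 48,835,772 BTU = 488.4 therm → 488.4 × £0.976 = £476.64; + 12 × £8.58 standing = £579.60
Heat pump: 44,928,910 BTU / 3412 = 13,170 kWh heat; / 4.1 = 3,212 kWh in → × £0.242 = £777.23; + 12 × £6.95 standing = £860.63
Difference = |£579.60 − £860.63| = £281.03

£281.03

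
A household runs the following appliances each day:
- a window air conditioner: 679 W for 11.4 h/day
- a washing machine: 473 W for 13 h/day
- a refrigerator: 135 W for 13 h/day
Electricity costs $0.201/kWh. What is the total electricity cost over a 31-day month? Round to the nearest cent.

window air conditioner: 679 W × 11.4 h × 31 d = 239,959 Wh = 240 kWh
washing machine: 473 W × 13 h × 31 d = 190,619 Wh = 190.6 kWh
refrigerator: 135 W × 13 h × 31 d = 54,405 Wh = 54.41 kWh
Total energy = 240 + 190.6 + 54.41 = 485 kWh
Cost = 485 kWh × $0.201 = $97.48

$97.48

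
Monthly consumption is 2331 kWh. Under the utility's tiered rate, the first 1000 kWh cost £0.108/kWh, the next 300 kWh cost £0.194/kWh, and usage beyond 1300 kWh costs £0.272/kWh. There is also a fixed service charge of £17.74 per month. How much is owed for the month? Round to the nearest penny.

£464.37

First 1000 kWh × £0.108 = £108.00
Next 300 kWh × £0.194 = £58.20
Remaining 1031 kWh × £0.272 = £280.43
Energy charge = £446.63; + service £17.74 = £464.37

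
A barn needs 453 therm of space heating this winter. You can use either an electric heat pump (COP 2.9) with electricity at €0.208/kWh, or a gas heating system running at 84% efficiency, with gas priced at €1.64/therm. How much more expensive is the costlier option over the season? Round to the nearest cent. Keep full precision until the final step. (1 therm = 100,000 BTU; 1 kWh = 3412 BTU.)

€67.83

Heat load = 453 therm × 100,000 = 45,300,000 BTU
Gas: input = 45,300,000 / 0.84 = 53,928,571 BTU = 539.3 therm → 539.3 × €1.64 = €884.43
Heat pump: 45,300,000 BTU / 3412 = 13,280 kWh heat; / 2.9 = 4,578 kWh in → × €0.208 = €952.26
Difference = |€884.43 − €952.26| = €67.83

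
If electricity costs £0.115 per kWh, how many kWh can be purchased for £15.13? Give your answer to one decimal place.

131.6 kWh

£15.13 / £0.115 per kWh = 131.6 kWh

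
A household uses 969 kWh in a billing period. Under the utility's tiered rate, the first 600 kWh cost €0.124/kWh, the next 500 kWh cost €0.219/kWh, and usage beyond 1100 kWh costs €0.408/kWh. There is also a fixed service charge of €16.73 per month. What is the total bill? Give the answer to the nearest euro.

First 600 kWh × €0.124 = €74.40
Next 369 kWh × €0.219 = €80.81
Remaining tier: 0 kWh (not reached)
Energy charge = €155.21; + service €16.73 = €171.94 ≈ €172

€172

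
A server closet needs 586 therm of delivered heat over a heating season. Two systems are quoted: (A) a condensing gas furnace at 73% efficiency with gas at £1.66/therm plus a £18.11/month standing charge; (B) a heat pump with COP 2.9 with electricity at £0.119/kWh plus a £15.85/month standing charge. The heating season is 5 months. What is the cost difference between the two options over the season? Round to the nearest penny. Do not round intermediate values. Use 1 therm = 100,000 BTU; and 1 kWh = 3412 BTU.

£639.09

Heat load = 586 therm × 100,000 = 58,600,000 BTU
Gas: input = 58,600,000 / 0.73 = 80,273,973 BTU = 802.7 therm → 802.7 × £1.66 = £1,332.55; + 5 × £18.11 standing = £1,423.10
Heat pump: 58,600,000 BTU / 3412 = 17,170 kWh heat; / 2.9 = 5,922 kWh in → × £0.119 = £704.75; + 5 × £15.85 standing = £784.00
Difference = |£1,423.10 − £784.00| = £639.09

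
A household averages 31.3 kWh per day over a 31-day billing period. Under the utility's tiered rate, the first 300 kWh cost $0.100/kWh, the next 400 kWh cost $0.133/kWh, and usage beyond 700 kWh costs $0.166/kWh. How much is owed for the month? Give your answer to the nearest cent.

$128.07

Usage = 31.3 kWh/day × 31 days = 970.3 kWh
First 300 kWh × $0.100 = $30.00
Next 400 kWh × $0.133 = $53.20
Remaining 270.3 kWh × $0.166 = $44.87
Total = $128.07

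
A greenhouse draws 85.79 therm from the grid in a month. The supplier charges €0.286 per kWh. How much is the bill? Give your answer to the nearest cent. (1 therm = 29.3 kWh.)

€718.90

85.79 therm × (29.3 kWh/therm) = 2,514 kWh
Cost = 2,514 kWh × €0.286/kWh = €718.90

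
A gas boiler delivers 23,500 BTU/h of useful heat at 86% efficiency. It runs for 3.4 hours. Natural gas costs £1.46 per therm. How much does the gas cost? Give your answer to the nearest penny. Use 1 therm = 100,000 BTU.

£1.36

Heat delivered = 23,500 BTU/h × 3.4 h = 79,900 BTU
Gas input = 79,900 / 0.86 = 92,907 BTU
= 92,907 / 100,000 = 0.9291 therm
Cost = 0.9291 × £1.46/therm = £1.36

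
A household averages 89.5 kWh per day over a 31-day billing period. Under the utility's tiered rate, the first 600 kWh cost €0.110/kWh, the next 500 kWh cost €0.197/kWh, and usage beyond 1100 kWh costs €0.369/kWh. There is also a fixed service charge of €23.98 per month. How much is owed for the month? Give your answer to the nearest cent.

Usage = 89.5 kWh/day × 31 days = 2774.5 kWh
First 600 kWh × €0.110 = €66.00
Next 500 kWh × €0.197 = €98.50
Remaining 1674.5 kWh × €0.369 = €617.89
Energy charge = €782.39; + service €23.98 = €806.37

€806.37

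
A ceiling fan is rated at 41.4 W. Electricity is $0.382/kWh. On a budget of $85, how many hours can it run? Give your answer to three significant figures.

Energy budget = $85 / $0.382 per kWh = 222.5 kWh = 222,513 Wh
Runtime = 222,513 Wh / 41.4 W = 5,375 h

5370 h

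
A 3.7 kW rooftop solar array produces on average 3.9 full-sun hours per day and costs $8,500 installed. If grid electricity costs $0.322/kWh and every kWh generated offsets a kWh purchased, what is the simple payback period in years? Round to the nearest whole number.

5 years

Daily generation = 3.7 kW × 3.9 h = 14.43 kWh
Annual generation = 14.43 × 365 = 5266.9 kWh
Annual savings = 5266.9 × $0.322 = $1,695.96
Payback = $8,500 / $1,695.96 = 5.01 years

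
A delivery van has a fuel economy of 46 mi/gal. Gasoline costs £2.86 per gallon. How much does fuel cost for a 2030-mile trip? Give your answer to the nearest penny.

£126.21

Fuel = 2030 mi / 46 mpg = 44.13 gal
Cost = 44.13 gal × £2.86/gal = £126.21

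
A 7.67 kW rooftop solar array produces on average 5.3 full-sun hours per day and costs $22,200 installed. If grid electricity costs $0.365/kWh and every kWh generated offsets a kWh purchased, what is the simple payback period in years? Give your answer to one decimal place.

4.1 years

Daily generation = 7.67 kW × 5.3 h = 40.65 kWh
Annual generation = 40.65 × 365 = 14838 kWh
Annual savings = 14838 × $0.365 = $5,415.73
Payback = $22,200 / $5,415.73 = 4.1 years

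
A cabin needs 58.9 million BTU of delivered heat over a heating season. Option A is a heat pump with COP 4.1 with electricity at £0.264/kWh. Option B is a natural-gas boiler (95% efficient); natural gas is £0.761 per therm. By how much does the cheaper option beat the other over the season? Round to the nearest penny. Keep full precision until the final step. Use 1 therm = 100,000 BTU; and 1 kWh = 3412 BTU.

Heat load = 58.9 × 10⁶ BTU = 58,900,000 BTU
Gas: input = 58,900,000 / 0.95 = 62,000,000 BTU = 620 therm → 620 × £0.761 = £471.82
Heat pump: 58,900,000 BTU / 3412 = 17,260 kWh heat; / 4.1 = 4,210 kWh in → × £0.264 = £1,111.54
Difference = |£471.82 − £1,111.54| = £639.72

£639.72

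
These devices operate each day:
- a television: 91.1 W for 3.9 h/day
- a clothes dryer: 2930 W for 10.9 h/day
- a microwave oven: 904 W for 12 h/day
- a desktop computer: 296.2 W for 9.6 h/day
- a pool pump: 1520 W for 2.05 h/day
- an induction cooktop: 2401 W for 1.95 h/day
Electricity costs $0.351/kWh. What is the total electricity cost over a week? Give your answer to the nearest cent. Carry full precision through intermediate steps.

television: 91.1 W × 3.9 h × 7 d = 2,487 Wh = 2.487 kWh
clothes dryer: 2930 W × 10.9 h × 7 d = 223,559 Wh = 223.6 kWh
microwave oven: 904 W × 12 h × 7 d = 75,936 Wh = 75.94 kWh
desktop computer: 296.2 W × 9.6 h × 7 d = 19,905 Wh = 19.9 kWh
pool pump: 1520 W × 2.05 h × 7 d = 21,812 Wh = 21.81 kWh
induction cooktop: 2401 W × 1.95 h × 7 d = 32,774 Wh = 32.77 kWh
Total energy = 2.487 + 223.6 + 75.94 + 19.9 + 21.81 + 32.77 = 376.5 kWh
Cost = 376.5 kWh × $0.351 = $132.14

$132.14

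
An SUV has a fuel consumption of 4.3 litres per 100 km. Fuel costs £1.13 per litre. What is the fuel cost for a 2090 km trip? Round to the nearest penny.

£101.55

Fuel = 4.3 L/100 km × 2090 km / 100 = 89.87 L
Cost = 89.87 L × £1.13/L = £101.55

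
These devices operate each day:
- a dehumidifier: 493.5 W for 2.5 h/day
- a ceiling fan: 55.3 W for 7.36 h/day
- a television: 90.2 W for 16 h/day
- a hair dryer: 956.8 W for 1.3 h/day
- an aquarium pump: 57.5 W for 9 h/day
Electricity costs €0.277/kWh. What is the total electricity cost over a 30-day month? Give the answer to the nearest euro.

dehumidifier: 493.5 W × 2.5 h × 30 d = 37,012 Wh = 37.01 kWh
ceiling fan: 55.3 W × 7.36 h × 30 d = 12,210 Wh = 12.21 kWh
television: 90.2 W × 16 h × 30 d = 43,296 Wh = 43.3 kWh
hair dryer: 956.8 W × 1.3 h × 30 d = 37,315 Wh = 37.32 kWh
aquarium pump: 57.5 W × 9 h × 30 d = 15,525 Wh = 15.53 kWh
Total energy = 37.01 + 12.21 + 43.3 + 37.32 + 15.53 = 145.4 kWh
Cost = 145.4 kWh × €0.277 = €40.26 ≈ €40

€40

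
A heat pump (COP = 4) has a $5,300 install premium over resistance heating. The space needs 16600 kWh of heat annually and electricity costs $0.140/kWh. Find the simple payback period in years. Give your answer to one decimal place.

3.0 years

Resistance: 16600 kWh × $0.140 = $2,324.00/yr
Heat pump: 16600 / 4 = 4150 kWh in → × $0.140 = $581.00/yr
Annual savings = $1,743.00
Payback = $5,300 / $1,743.00 = 3.04 years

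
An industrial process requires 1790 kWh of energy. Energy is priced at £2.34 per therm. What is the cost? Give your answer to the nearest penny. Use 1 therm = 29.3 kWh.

£142.96

1790 kWh × (0.03413 therm/kWh) = 61.09 therm
Cost = 61.09 therm × £2.34/therm = £142.96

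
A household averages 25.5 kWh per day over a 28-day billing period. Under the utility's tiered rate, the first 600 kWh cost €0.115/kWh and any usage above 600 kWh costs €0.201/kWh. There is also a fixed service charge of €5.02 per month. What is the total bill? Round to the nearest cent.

Usage = 25.5 kWh/day × 28 days = 714 kWh
First 600 kWh × €0.115 = €69.00
Remaining 114 kWh × €0.201 = €22.91
Energy charge = €91.91; + service €5.02 = €96.93

€96.93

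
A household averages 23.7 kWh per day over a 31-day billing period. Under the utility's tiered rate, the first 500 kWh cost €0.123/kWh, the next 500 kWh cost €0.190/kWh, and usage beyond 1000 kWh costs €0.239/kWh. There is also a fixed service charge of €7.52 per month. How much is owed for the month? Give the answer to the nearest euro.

Usage = 23.7 kWh/day × 31 days = 734.7 kWh
First 500 kWh × €0.123 = €61.50
Next 234.7 kWh × €0.190 = €44.59
Remaining tier: 0 kWh (not reached)
Energy charge = €106.09; + service €7.52 = €113.61 ≈ €114

€114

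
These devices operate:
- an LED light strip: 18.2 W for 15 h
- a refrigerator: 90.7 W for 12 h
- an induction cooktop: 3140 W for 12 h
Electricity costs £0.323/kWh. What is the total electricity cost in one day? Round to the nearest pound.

£13

LED light strip: 18.2 W × 15 h = 273 Wh = 0.273 kWh
refrigerator: 90.7 W × 12 h = 1,088 Wh = 1.088 kWh
induction cooktop: 3140 W × 12 h = 37,680 Wh = 37.68 kWh
Total energy = 0.273 + 1.088 + 37.68 = 39.04 kWh
Cost = 39.04 kWh × £0.323 = £12.61 ≈ £13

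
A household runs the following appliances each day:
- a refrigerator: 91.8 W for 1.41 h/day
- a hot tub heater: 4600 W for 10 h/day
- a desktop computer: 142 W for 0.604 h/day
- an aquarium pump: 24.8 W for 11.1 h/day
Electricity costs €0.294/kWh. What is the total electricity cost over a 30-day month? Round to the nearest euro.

refrigerator: 91.8 W × 1.41 h × 30 d = 3,883 Wh = 3.883 kWh
hot tub heater: 4600 W × 10 h × 30 d = 1,380,000 Wh = 1,380 kWh
desktop computer: 142 W × 0.604 h × 30 d = 2,573 Wh = 2.573 kWh
aquarium pump: 24.8 W × 11.1 h × 30 d = 8,258 Wh = 8.258 kWh
Total energy = 3.883 + 1,380 + 2.573 + 8.258 = 1,395 kWh
Cost = 1,395 kWh × €0.294 = €410.05 ≈ €410

€410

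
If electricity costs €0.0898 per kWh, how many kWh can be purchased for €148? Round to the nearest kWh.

€148 / €0.0898 per kWh = 1,648 kWh

1648 kWh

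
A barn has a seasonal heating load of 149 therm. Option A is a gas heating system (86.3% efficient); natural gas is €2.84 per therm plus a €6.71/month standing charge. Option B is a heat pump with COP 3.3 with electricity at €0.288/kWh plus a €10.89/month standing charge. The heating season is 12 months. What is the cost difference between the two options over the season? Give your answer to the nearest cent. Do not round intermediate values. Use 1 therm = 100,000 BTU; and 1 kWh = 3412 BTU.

Heat load = 149 therm × 100,000 = 14,900,000 BTU
Gas: input = 14,900,000 / 0.863 = 17,265,353 BTU = 172.7 therm → 172.7 × €2.84 = €490.34; + 12 × €6.71 standing = €570.86
Heat pump: 14,900,000 BTU / 3412 = 4,367 kWh heat; / 3.3 = 1,323 kWh in → × €0.288 = €381.11; + 12 × €10.89 standing = €511.79
Difference = |€570.86 − €511.79| = €59.06

€59.06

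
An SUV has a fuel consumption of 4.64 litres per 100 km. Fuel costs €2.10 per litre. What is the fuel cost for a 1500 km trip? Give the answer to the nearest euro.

Fuel = 4.64 L/100 km × 1500 km / 100 = 69.6 L
Cost = 69.6 L × €2.10/L = €146.16 ≈ €146

€146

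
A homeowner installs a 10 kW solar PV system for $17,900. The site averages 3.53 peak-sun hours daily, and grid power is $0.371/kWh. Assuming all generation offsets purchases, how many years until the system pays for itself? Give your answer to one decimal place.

3.7 years

Daily generation = 10 kW × 3.53 h = 35.3 kWh
Annual generation = 35.3 × 365 = 12884 kWh
Annual savings = 12884 × $0.371 = $4,780.15
Payback = $17,900 / $4,780.15 = 3.74 years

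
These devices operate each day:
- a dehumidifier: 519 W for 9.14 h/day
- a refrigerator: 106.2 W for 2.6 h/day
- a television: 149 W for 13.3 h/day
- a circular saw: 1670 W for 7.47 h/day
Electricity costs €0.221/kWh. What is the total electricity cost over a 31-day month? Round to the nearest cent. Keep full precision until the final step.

€133.43

dehumidifier: 519 W × 9.14 h × 31 d = 147,053 Wh = 147.1 kWh
refrigerator: 106.2 W × 2.6 h × 31 d = 8,560 Wh = 8.56 kWh
television: 149 W × 13.3 h × 31 d = 61,433 Wh = 61.43 kWh
circular saw: 1670 W × 7.47 h × 31 d = 386,722 Wh = 386.7 kWh
Total energy = 147.1 + 8.56 + 61.43 + 386.7 = 603.8 kWh
Cost = 603.8 kWh × €0.221 = €133.43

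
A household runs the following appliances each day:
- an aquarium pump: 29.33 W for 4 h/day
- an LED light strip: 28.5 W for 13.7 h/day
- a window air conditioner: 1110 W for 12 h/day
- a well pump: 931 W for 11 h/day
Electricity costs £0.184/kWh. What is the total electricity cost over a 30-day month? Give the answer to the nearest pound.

£133

aquarium pump: 29.33 W × 4 h × 30 d = 3,520 Wh = 3.52 kWh
LED light strip: 28.5 W × 13.7 h × 30 d = 11,714 Wh = 11.71 kWh
window air conditioner: 1110 W × 12 h × 30 d = 399,600 Wh = 399.6 kWh
well pump: 931 W × 11 h × 30 d = 307,230 Wh = 307.2 kWh
Total energy = 3.52 + 11.71 + 399.6 + 307.2 = 722.1 kWh
Cost = 722.1 kWh × £0.184 = £132.86 ≈ £133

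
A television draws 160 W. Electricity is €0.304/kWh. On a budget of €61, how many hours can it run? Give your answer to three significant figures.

Energy budget = €61 / €0.304 per kWh = 200.7 kWh = 200,658 Wh
Runtime = 200,658 Wh / 160 W = 1,254 h

1250 h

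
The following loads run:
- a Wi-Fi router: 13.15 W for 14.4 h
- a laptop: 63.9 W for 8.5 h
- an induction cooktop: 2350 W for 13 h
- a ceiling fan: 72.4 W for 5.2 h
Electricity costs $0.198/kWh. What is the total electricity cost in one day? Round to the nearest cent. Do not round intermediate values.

Wi-Fi router: 13.15 W × 14.4 h = 189 Wh = 0.1894 kWh
laptop: 63.9 W × 8.5 h = 543 Wh = 0.5432 kWh
induction cooktop: 2350 W × 13 h = 30,550 Wh = 30.55 kWh
ceiling fan: 72.4 W × 5.2 h = 376 Wh = 0.3765 kWh
Total energy = 0.1894 + 0.5432 + 30.55 + 0.3765 = 31.66 kWh
Cost = 31.66 kWh × $0.198 = $6.27

$6.27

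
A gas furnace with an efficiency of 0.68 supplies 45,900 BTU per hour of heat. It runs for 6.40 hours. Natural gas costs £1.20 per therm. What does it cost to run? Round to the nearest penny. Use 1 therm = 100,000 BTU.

£5.18

Heat delivered = 45,900 BTU/h × 6.40 h = 293,760 BTU
Gas input = 293,760 / 0.68 = 432,000 BTU
= 432,000 / 100,000 = 4.32 therm
Cost = 4.32 × £1.20/therm = £5.18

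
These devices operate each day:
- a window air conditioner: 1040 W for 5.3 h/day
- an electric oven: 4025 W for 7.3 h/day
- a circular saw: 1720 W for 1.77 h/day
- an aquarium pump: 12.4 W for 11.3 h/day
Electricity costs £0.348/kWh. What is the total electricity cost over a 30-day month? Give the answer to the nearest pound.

window air conditioner: 1040 W × 5.3 h × 30 d = 165,360 Wh = 165.4 kWh
electric oven: 4025 W × 7.3 h × 30 d = 881,475 Wh = 881.5 kWh
circular saw: 1720 W × 1.77 h × 30 d = 91,332 Wh = 91.33 kWh
aquarium pump: 12.4 W × 11.3 h × 30 d = 4,204 Wh = 4.204 kWh
Total energy = 165.4 + 881.5 + 91.33 + 4.204 = 1,142 kWh
Cost = 1,142 kWh × £0.348 = £397.54 ≈ £398

£398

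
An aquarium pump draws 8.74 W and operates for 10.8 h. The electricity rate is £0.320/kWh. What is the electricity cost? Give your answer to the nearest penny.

Energy = 8.74 W × 10.8 h = 94 Wh = 0.09439 kWh
Cost = 0.09439 kWh × £0.320/kWh = £0.03

£0.03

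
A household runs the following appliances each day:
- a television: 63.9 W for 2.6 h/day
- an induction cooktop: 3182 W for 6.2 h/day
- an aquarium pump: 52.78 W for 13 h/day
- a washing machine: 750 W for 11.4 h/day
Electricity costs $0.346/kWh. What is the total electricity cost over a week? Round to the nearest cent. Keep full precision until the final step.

$70.55

television: 63.9 W × 2.6 h × 7 d = 1,163 Wh = 1.163 kWh
induction cooktop: 3182 W × 6.2 h × 7 d = 138,099 Wh = 138.1 kWh
aquarium pump: 52.78 W × 13 h × 7 d = 4,803 Wh = 4.803 kWh
washing machine: 750 W × 11.4 h × 7 d = 59,850 Wh = 59.85 kWh
Total energy = 1.163 + 138.1 + 4.803 + 59.85 = 203.9 kWh
Cost = 203.9 kWh × $0.346 = $70.55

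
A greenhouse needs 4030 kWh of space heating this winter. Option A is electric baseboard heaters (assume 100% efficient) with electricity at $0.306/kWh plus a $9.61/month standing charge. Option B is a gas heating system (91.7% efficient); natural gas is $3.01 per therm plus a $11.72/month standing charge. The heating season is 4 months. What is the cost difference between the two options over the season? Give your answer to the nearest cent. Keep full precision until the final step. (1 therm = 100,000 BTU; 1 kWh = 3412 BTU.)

$773.39

Heat load = 4030 kWh × 3412 = 13,750,360 BTU
Gas: input = 13,750,360 / 0.917 = 14,994,940 BTU = 149.9 therm → 149.9 × $3.01 = $451.35; + 4 × $11.72 standing = $498.23
Electric: 13,750,360 BTU / 3412 = 4,030 kWh → × $0.306 = $1,233.18; + 4 × $9.61 standing = $1,271.62
Difference = |$498.23 − $1,271.62| = $773.39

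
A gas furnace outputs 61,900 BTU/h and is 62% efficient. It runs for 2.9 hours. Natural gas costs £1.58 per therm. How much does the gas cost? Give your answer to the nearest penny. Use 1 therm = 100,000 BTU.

£4.57

Heat delivered = 61,900 BTU/h × 2.9 h = 179,510 BTU
Gas input = 179,510 / 0.62 = 289,532 BTU
= 289,532 / 100,000 = 2.895 therm
Cost = 2.895 × £1.58/therm = £4.57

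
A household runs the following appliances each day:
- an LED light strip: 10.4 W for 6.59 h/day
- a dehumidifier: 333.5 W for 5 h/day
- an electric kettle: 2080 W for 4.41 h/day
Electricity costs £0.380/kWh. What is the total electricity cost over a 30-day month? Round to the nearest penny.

LED light strip: 10.4 W × 6.59 h × 30 d = 2,056 Wh = 2.056 kWh
dehumidifier: 333.5 W × 5 h × 30 d = 50,025 Wh = 50.02 kWh
electric kettle: 2080 W × 4.41 h × 30 d = 275,184 Wh = 275.2 kWh
Total energy = 2.056 + 50.02 + 275.2 = 327.3 kWh
Cost = 327.3 kWh × £0.380 = £124.36

£124.36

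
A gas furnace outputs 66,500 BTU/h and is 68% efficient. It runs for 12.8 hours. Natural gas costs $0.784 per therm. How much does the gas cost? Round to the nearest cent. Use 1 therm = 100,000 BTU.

Heat delivered = 66,500 BTU/h × 12.8 h = 851,200 BTU
Gas input = 851,200 / 0.68 = 1,251,765 BTU
= 1,251,765 / 100,000 = 12.52 therm
Cost = 12.52 × $0.784/therm = $9.81

$9.81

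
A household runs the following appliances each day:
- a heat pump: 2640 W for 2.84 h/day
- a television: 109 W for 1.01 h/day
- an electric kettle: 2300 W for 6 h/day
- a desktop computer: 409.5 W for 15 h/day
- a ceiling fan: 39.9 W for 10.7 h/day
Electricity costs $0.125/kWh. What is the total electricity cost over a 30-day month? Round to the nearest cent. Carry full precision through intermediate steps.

$104.91

heat pump: 2640 W × 2.84 h × 30 d = 224,928 Wh = 224.9 kWh
television: 109 W × 1.01 h × 30 d = 3,303 Wh = 3.303 kWh
electric kettle: 2300 W × 6 h × 30 d = 414,000 Wh = 414 kWh
desktop computer: 409.5 W × 15 h × 30 d = 184,275 Wh = 184.3 kWh
ceiling fan: 39.9 W × 10.7 h × 30 d = 12,808 Wh = 12.81 kWh
Total energy = 224.9 + 3.303 + 414 + 184.3 + 12.81 = 839.3 kWh
Cost = 839.3 kWh × $0.125 = $104.91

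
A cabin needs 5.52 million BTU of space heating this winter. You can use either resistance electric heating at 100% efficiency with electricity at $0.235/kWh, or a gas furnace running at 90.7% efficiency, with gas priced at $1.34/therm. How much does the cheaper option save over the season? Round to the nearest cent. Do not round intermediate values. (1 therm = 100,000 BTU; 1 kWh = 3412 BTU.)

Heat load = 5.52 × 10⁶ BTU = 5,520,000 BTU
Gas: input = 5,520,000 / 0.907 = 6,085,998 BTU = 60.86 therm → 60.86 × $1.34 = $81.55
Electric: 5,520,000 BTU / 3412 = 1,618 kWh → × $0.235 = $380.19
Difference = |$81.55 − $380.19| = $298.64

$298.64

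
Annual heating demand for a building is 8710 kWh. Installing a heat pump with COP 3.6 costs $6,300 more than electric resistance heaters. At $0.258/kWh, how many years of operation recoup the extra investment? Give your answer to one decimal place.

Resistance: 8710 kWh × $0.258 = $2,247.18/yr
Heat pump: 8710 / 3.6 = 2419 kWh in → × $0.258 = $624.22/yr
Annual savings = $1,622.96
Payback = $6,300 / $1,622.96 = 3.88 years

3.9 years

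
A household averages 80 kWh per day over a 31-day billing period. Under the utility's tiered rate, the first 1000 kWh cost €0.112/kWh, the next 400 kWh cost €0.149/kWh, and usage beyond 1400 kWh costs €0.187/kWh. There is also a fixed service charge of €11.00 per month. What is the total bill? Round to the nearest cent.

Usage = 80 kWh/day × 31 days = 2480 kWh
First 1000 kWh × €0.112 = €112.00
Next 400 kWh × €0.149 = €59.60
Remaining 1080 kWh × €0.187 = €201.96
Energy charge = €373.56; + service €11.00 = €384.56

€384.56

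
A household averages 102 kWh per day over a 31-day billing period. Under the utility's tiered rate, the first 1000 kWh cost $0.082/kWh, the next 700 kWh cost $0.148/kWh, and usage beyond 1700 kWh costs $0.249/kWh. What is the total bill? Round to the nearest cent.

Usage = 102 kWh/day × 31 days = 3162 kWh
First 1000 kWh × $0.082 = $82.00
Next 700 kWh × $0.148 = $103.60
Remaining 1462 kWh × $0.249 = $364.04
Total = $549.64

$549.64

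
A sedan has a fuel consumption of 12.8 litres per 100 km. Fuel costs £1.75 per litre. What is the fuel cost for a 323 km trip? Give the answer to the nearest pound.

Fuel = 12.8 L/100 km × 323 km / 100 = 41.34 L
Cost = 41.34 L × £1.75/L = £72.35 ≈ £72

£72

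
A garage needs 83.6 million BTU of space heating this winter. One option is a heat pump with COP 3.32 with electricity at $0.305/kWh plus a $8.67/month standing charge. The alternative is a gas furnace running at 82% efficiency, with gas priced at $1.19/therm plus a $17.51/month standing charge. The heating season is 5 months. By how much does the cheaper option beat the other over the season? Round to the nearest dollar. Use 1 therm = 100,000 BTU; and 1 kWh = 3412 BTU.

Heat load = 83.6 × 10⁶ BTU = 83,600,000 BTU
Gas: input = 83,600,000 / 0.82 = 101,951,220 BTU = 1,020 therm → 1,020 × $1.19 = $1,213.22; + 5 × $17.51 standing = $1,300.77
Heat pump: 83,600,000 BTU / 3412 = 24,500 kWh heat; / 3.32 = 7,380 kWh in → × $0.305 = $2,250.91; + 5 × $8.67 standing = $2,294.26
Difference = |$1,300.77 − $2,294.26| = $993.50 ≈ $993

$993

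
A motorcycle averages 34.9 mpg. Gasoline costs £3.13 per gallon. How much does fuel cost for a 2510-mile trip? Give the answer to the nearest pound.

Fuel = 2510 mi / 34.9 mpg = 71.92 gal
Cost = 71.92 gal × £3.13/gal = £225.11 ≈ £225

£225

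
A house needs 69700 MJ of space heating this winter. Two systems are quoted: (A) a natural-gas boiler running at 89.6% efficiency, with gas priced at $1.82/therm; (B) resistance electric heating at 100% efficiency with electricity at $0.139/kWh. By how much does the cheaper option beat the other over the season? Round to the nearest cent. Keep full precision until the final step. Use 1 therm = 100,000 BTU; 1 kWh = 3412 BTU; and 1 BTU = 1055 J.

Heat load = 69700 MJ = 69,700,000,000 J / 1055 = 66,066,351 BTU
Gas: input = 66,066,351 / 0.896 = 73,734,766 BTU = 737.3 therm → 737.3 × $1.82 = $1,341.97
Electric: 66,066,351 BTU / 3412 = 19,360 kWh → × $0.139 = $2,691.45
Difference = |$1,341.97 − $2,691.45| = $1,349.48

$1349.48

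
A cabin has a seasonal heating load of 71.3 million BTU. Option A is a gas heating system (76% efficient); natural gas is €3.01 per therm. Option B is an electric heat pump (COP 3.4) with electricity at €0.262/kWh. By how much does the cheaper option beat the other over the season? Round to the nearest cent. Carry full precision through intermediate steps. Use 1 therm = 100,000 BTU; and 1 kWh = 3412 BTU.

€1213.57

Heat load = 71.3 × 10⁶ BTU = 71,300,000 BTU
Gas: input = 71,300,000 / 0.76 = 93,815,789 BTU = 938.2 therm → 938.2 × €3.01 = €2,823.86
Heat pump: 71,300,000 BTU / 3412 = 20,900 kWh heat; / 3.4 = 6,146 kWh in → × €0.262 = €1,610.29
Difference = |€2,823.86 − €1,610.29| = €1,213.57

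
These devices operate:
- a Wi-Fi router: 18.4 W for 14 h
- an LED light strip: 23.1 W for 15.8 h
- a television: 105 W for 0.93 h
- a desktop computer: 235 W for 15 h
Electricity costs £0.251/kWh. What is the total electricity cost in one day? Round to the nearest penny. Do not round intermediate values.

Wi-Fi router: 18.4 W × 14 h = 258 Wh = 0.2576 kWh
LED light strip: 23.1 W × 15.8 h = 365 Wh = 0.365 kWh
television: 105 W × 0.93 h = 98 Wh = 0.09765 kWh
desktop computer: 235 W × 15 h = 3,525 Wh = 3.525 kWh
Total energy = 0.2576 + 0.365 + 0.09765 + 3.525 = 4.245 kWh
Cost = 4.245 kWh × £0.251 = £1.07

£1.07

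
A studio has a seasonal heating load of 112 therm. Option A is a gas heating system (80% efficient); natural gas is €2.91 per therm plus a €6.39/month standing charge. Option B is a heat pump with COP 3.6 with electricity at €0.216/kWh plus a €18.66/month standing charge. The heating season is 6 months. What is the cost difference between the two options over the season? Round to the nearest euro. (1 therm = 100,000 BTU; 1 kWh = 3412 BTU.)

€137

Heat load = 112 therm × 100,000 = 11,200,000 BTU
Gas: input = 11,200,000 / 0.80 = 14,000,000 BTU = 140 therm → 140 × €2.91 = €407.40; + 6 × €6.39 standing = €445.74
Heat pump: 11,200,000 BTU / 3412 = 3,283 kWh heat; / 3.6 = 911.8 kWh in → × €0.216 = €196.95; + 6 × €18.66 standing = €308.91
Difference = |€445.74 − €308.91| = €136.83 ≈ €137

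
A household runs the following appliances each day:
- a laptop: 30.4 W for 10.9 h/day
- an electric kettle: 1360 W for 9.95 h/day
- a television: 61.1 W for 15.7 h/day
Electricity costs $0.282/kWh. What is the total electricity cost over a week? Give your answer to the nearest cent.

laptop: 30.4 W × 10.9 h × 7 d = 2,320 Wh = 2.32 kWh
electric kettle: 1360 W × 9.95 h × 7 d = 94,724 Wh = 94.72 kWh
television: 61.1 W × 15.7 h × 7 d = 6,715 Wh = 6.715 kWh
Total energy = 2.32 + 94.72 + 6.715 = 103.8 kWh
Cost = 103.8 kWh × $0.282 = $29.26

$29.26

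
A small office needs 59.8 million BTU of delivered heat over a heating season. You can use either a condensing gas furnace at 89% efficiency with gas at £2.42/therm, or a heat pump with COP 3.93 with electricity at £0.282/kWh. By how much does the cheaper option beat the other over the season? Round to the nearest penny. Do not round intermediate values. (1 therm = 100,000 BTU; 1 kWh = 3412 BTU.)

Heat load = 59.8 × 10⁶ BTU = 59,800,000 BTU
Gas: input = 59,800,000 / 0.89 = 67,191,011 BTU = 671.9 therm → 671.9 × £2.42 = £1,626.02
Heat pump: 59,800,000 BTU / 3412 = 17,530 kWh heat; / 3.93 = 4,460 kWh in → × £0.282 = £1,257.62
Difference = |£1,626.02 − £1,257.62| = £368.40

£368.40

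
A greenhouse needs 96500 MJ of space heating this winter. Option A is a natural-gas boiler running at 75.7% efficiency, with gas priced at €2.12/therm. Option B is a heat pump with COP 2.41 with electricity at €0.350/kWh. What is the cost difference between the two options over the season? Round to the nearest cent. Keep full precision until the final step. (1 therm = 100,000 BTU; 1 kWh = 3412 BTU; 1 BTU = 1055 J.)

Heat load = 96500 MJ = 96,500,000,000 J / 1055 = 91,469,194 BTU
Gas: input = 91,469,194 / 0.757 = 120,831,168 BTU = 1,208 therm → 1,208 × €2.12 = €2,561.62
Heat pump: 91,469,194 BTU / 3412 = 26,810 kWh heat; / 2.41 = 11,120 kWh in → × €0.350 = €3,893.29
Difference = |€2,561.62 − €3,893.29| = €1,331.67

€1331.67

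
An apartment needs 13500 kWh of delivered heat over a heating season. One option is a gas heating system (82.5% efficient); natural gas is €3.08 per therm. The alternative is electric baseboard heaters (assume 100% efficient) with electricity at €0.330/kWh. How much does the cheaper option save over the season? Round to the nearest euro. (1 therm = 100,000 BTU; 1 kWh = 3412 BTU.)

Heat load = 13500 kWh × 3412 = 46,062,000 BTU
Gas: input = 46,062,000 / 0.825 = 55,832,727 BTU = 558.3 therm → 558.3 × €3.08 = €1,719.65
Electric: 46,062,000 BTU / 3412 = 13,500 kWh → × €0.330 = €4,455.00
Difference = |€1,719.65 − €4,455.00| = €2,735.35 ≈ €2735

€2735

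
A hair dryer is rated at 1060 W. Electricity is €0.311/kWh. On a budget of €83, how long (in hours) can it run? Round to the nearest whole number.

Energy budget = €83 / €0.311 per kWh = 266.9 kWh = 266,881 Wh
Runtime = 266,881 Wh / 1060 W = 251.8 h

252 h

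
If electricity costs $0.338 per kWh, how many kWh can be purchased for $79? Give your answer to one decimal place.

$79 / $0.338 per kWh = 233.7 kWh

233.7 kWh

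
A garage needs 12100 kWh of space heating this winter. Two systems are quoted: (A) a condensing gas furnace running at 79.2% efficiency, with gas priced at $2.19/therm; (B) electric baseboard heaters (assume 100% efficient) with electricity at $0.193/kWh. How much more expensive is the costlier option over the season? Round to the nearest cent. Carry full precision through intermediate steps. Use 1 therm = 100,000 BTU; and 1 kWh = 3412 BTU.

Heat load = 12100 kWh × 3412 = 41,285,200 BTU
Gas: input = 41,285,200 / 0.792 = 52,127,778 BTU = 521.3 therm → 521.3 × $2.19 = $1,141.60
Electric: 41,285,200 BTU / 3412 = 12,100 kWh → × $0.193 = $2,335.30
Difference = |$1,141.60 − $2,335.30| = $1,193.70

$1193.70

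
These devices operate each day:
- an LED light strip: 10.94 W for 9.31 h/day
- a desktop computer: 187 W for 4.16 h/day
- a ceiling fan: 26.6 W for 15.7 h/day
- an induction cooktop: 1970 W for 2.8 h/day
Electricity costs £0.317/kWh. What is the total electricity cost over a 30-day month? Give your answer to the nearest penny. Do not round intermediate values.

LED light strip: 10.94 W × 9.31 h × 30 d = 3,056 Wh = 3.056 kWh
desktop computer: 187 W × 4.16 h × 30 d = 23,338 Wh = 23.34 kWh
ceiling fan: 26.6 W × 15.7 h × 30 d = 12,529 Wh = 12.53 kWh
induction cooktop: 1970 W × 2.8 h × 30 d = 165,480 Wh = 165.5 kWh
Total energy = 3.056 + 23.34 + 12.53 + 165.5 = 204.4 kWh
Cost = 204.4 kWh × £0.317 = £64.80

£64.80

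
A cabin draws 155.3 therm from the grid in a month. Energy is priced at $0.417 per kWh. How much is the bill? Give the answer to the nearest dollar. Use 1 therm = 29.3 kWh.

155.3 therm × (29.3 kWh/therm) = 4,550 kWh
Cost = 4,550 kWh × $0.417/kWh = $1,897.47 ≈ $1897

$1897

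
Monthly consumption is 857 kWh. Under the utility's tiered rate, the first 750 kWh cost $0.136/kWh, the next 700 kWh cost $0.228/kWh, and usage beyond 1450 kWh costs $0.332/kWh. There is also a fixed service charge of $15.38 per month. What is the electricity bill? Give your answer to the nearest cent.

First 750 kWh × $0.136 = $102.00
Next 107 kWh × $0.228 = $24.40
Remaining tier: 0 kWh (not reached)
Energy charge = $126.40; + service $15.38 = $141.78

$141.78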